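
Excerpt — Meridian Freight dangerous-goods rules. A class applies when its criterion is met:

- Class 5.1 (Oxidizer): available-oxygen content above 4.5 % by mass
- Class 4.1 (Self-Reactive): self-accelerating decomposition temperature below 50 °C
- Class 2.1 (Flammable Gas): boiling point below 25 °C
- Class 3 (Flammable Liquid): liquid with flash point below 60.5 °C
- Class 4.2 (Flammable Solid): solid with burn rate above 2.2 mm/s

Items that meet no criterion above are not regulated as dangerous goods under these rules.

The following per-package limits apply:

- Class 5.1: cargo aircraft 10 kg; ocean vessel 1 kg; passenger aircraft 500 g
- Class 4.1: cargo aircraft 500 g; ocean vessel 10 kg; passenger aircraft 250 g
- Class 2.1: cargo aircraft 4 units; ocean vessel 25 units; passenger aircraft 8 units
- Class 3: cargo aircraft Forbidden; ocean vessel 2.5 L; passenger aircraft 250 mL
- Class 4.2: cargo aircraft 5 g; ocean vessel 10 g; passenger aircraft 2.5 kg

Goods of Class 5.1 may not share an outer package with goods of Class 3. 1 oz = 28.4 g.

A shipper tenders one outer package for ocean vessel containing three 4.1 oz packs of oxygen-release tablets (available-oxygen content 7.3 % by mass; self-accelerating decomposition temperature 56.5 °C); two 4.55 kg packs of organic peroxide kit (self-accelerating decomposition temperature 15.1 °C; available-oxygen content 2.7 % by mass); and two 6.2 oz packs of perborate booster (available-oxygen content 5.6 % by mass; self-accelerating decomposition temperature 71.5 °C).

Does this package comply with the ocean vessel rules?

Yes

The oxygen-release tablets have available-oxygen content 7.3 % by mass, which is > 4.5 % by mass, so they are Class 5.1 (Oxidizer).
Organic peroxide kit: self-accelerating decomposition temperature 15.1 °C < 50 °C → Class 4.1 (Self-Reactive).
Perborate booster: available-oxygen content 5.6 % by mass > 4.5 % by mass → Class 5.1 (Oxidizer).
Total Class 5.1: (three 4.1 oz packs = 349.32 g) + (two 6.2 oz packs = 352.16 g) = 701.48 g.
701.48 g ≤ 1 kg (ocean vessel limit, Class 5.1) — within limit.
Class 4.1 quantity: two 4.55 kg packs = 9.1 kg.
9.1 kg ≤ 10 kg (ocean vessel limit, Class 4.1) — within limit.
The segregation rule (Class 5.1 with Class 3) does not apply to Class 5.1 with Class 4.1.
Every hazard class is within its ocean vessel limit and no segregation rule is violated.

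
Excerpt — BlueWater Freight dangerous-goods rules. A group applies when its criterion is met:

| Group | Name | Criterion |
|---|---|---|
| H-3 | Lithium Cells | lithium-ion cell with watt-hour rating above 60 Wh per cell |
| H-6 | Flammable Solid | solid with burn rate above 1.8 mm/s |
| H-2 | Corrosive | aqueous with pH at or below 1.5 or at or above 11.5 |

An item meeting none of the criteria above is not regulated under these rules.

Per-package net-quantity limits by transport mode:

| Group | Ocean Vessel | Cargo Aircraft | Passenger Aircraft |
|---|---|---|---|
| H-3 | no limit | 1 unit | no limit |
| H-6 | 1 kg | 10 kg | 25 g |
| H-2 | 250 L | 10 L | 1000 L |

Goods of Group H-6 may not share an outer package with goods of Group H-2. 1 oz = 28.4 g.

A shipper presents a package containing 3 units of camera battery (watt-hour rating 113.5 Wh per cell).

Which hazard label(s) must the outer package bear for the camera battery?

With watt-hour rating 113.5 Wh per cell (> 60 Wh per cell), the camera battery falls in Group H-3.
Only the Group H-3 label is required.

Group H-3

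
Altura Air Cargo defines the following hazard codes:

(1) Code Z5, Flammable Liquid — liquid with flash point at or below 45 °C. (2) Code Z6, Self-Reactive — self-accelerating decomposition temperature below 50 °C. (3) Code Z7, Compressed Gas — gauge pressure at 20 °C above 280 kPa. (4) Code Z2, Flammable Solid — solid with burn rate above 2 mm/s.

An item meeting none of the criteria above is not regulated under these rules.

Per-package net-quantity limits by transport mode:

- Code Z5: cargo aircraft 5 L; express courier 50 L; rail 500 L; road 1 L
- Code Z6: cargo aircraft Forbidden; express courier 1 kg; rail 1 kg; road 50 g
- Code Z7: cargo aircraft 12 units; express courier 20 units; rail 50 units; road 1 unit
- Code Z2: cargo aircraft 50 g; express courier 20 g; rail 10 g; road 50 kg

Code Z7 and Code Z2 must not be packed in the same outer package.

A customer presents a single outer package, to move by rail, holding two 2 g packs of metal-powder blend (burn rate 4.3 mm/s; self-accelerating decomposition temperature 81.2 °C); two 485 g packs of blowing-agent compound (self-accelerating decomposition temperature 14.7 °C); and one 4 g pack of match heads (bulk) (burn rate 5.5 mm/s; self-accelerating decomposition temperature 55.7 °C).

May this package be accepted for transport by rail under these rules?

Yes

With burn rate 4.3 mm/s (> 2 mm/s), the metal-powder blend falls in Code Z2.
The blowing-agent compound has self-accelerating decomposition temperature 14.7 °C, which is < 50 °C, so it is Code Z6 (Self-Reactive).
Burn rate 5.5 mm/s meets the Code Z2 criterion (Flammable Solid), so the match heads (bulk) are Code Z2.
Total Code Z2: (two 2 g packs = 4 g) + 4 g = 8 g.
That is within the Code Z2 rail limit of 10 g.
Code Z6 quantity: two 485 g packs = 970 g.
That is within the Code Z6 rail limit of 1 kg.
The segregation rule (Code Z7 with Code Z2) does not apply to Code Z2 with Code Z6.
Every hazard code is within its rail limit and no segregation rule is violated.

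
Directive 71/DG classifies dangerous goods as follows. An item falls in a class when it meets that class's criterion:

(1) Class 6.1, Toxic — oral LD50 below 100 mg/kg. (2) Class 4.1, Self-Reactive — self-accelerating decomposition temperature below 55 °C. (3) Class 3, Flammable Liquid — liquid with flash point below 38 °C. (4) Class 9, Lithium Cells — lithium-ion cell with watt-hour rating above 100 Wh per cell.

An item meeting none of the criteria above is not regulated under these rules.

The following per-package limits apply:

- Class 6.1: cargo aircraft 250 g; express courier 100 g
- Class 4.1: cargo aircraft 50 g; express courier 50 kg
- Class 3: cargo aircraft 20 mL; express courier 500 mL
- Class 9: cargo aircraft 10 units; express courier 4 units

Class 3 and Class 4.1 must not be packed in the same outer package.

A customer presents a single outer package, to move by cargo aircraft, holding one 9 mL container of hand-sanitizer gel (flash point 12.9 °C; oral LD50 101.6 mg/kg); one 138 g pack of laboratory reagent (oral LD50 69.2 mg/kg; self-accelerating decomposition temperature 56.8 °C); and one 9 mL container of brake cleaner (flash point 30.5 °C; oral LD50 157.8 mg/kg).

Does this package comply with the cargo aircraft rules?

Flash point 12.9 °C meets the Class 3 criterion (Flammable Liquid), so the hand-sanitizer gel is Class 3.
With oral LD50 69.2 mg/kg (< 100 mg/kg), the laboratory reagent falls in Class 6.1.
With flash point 30.5 °C (< 38 °C), the brake cleaner falls in Class 3.
Class 3 net quantity: 9 mL + 9 mL = 18 mL.
That is within the Class 3 cargo aircraft limit of 20 mL.
Class 6.1 quantity: 138 g.
138 g is within the cargo aircraft limit of 250 g for Class 6.1.
The segregation rule (Class 3 with Class 4.1) does not apply to Class 3 with Class 6.1.
Every hazard class is within its cargo aircraft limit and no segregation rule is violated.

Yes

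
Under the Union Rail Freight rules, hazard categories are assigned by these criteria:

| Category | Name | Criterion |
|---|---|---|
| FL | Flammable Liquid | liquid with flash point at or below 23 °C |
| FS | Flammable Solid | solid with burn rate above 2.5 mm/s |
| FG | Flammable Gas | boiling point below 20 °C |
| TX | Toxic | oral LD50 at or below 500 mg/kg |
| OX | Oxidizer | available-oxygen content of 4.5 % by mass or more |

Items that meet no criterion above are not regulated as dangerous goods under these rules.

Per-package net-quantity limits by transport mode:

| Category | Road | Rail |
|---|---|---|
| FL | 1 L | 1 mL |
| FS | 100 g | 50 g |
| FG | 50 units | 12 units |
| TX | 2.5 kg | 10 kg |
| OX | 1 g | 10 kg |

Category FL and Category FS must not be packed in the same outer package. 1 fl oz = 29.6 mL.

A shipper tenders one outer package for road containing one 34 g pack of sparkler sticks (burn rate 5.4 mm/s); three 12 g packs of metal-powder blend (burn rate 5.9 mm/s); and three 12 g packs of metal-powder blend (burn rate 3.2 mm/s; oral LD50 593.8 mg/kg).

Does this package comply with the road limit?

No

With burn rate 5.4 mm/s (> 2.5 mm/s), the sparkler sticks fall in Category FS.
The metal-powder blend has burn rate 5.9 mm/s, which is > 2.5 mm/s, so it is Category FS (Flammable Solid).
With burn rate 3.2 mm/s (> 2.5 mm/s), the metal-powder blend falls in Category FS.
Category FS net quantity: 34 g + (three 12 g packs = 36 g) + (three 12 g packs = 36 g) = 106 g.
106 g > 100 g (road limit, Category FS) — over the limit.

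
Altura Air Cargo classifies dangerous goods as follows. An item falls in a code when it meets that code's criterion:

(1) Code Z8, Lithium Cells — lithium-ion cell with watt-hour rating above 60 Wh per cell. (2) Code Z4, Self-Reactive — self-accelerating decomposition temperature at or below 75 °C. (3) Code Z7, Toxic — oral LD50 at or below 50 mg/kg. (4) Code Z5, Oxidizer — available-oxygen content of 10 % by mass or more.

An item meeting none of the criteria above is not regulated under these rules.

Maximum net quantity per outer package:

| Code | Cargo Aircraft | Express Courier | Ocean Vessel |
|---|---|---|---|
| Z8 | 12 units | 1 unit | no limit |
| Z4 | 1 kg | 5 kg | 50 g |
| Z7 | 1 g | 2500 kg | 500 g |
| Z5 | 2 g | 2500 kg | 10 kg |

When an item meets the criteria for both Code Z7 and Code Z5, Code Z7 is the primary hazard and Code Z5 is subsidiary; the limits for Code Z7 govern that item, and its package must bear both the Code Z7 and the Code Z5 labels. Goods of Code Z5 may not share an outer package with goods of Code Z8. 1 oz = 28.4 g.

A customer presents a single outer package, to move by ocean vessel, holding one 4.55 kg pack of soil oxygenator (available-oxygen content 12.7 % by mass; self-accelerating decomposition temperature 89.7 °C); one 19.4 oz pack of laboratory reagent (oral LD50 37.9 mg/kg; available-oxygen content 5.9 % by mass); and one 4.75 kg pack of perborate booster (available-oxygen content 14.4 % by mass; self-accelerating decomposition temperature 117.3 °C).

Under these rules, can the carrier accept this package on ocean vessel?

No

Available-oxygen content 12.7 % by mass meets the Code Z5 criterion (Oxidizer), so the soil oxygenator is Code Z5.
Oral LD50 37.9 mg/kg meets the Code Z7 criterion (Toxic), so the laboratory reagent is Code Z7.
Perborate booster: available-oxygen content 14.4 % by mass ≥ 10 % by mass → Code Z5 (Oxidizer).
Code Z5 net quantity: 4.55 kg + 4.75 kg = 9.3 kg.
That is within the Code Z5 ocean vessel limit of 10 kg.
Code Z7 quantity: one 19.4 oz pack = 550.96 g.
550.96 g exceeds the ocean vessel limit of 500 g for Code Z7.
The segregation rule (Code Z5 with Code Z8) does not apply to Code Z5 with Code Z7.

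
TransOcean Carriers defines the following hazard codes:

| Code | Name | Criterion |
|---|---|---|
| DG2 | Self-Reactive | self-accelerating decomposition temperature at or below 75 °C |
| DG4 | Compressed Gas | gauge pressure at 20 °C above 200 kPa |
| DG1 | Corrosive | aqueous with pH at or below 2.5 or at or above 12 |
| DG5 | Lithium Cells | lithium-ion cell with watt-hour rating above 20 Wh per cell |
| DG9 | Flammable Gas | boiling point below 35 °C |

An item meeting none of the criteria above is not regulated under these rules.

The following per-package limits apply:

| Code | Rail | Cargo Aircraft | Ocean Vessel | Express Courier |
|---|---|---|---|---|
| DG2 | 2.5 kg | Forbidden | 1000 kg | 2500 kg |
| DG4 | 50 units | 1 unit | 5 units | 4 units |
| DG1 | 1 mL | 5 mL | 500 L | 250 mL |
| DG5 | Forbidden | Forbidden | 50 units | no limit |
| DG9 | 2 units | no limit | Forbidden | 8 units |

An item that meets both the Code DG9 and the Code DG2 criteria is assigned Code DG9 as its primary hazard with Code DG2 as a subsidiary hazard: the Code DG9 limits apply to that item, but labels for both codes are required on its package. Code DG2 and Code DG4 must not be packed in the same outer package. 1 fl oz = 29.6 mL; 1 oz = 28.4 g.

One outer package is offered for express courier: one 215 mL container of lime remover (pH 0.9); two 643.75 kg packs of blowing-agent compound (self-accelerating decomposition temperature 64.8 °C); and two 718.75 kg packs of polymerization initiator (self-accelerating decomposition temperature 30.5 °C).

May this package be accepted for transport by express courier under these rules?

No

With pH 0.9 (≤ 2.5), the lime remover falls in Code DG1.
Blowing-agent compound: self-accelerating decomposition temperature 64.8 °C ≤ 75 °C → Code DG2 (Self-Reactive).
The polymerization initiator has self-accelerating decomposition temperature 30.5 °C, which is ≤ 75 °C, so it is Code DG2 (Self-Reactive).
Code DG1 quantity: 215 mL.
That is within the Code DG1 express courier limit of 250 mL.
Total Code DG2: (two 643.75 kg packs = 1287.5 kg) + (two 718.75 kg packs = 1437.5 kg) = 2725 kg.
2725 kg exceeds the express courier limit of 2500 kg for Code DG2.
The segregation rule (Code DG2 with Code DG4) does not apply to Code DG1 with Code DG2.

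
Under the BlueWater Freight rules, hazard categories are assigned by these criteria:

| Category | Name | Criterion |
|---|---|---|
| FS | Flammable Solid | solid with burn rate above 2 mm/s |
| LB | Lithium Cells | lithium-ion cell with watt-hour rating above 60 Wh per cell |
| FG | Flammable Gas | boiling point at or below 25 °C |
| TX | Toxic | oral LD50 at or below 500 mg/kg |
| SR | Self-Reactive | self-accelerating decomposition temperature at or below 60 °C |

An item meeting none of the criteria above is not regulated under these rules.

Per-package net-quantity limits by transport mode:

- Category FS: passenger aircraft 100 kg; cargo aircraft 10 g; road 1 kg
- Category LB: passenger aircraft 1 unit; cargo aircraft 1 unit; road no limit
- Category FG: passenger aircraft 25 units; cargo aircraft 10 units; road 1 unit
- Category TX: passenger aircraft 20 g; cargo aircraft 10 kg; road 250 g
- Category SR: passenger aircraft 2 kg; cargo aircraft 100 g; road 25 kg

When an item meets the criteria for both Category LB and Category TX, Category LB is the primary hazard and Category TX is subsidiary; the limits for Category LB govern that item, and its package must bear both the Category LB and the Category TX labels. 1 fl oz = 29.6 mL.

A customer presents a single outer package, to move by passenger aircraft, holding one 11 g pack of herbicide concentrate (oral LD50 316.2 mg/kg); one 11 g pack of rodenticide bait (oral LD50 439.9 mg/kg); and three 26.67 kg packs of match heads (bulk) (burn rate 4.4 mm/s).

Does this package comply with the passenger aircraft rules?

No

The herbicide concentrate has oral LD50 316.2 mg/kg, which is ≤ 500 mg/kg, so it is Category TX (Toxic).
With oral LD50 439.9 mg/kg (≤ 500 mg/kg), the rodenticide bait falls in Category TX.
Match heads (bulk): burn rate 4.4 mm/s > 2 mm/s → Category FS (Flammable Solid).
Total Category TX: 11 g + 11 g = 22 g.
22 g > 20 g (passenger aircraft limit, Category TX) — over the limit.
Category FS quantity: three 26.67 kg packs = 80.01 kg.
That is within the Category FS passenger aircraft limit of 100 kg.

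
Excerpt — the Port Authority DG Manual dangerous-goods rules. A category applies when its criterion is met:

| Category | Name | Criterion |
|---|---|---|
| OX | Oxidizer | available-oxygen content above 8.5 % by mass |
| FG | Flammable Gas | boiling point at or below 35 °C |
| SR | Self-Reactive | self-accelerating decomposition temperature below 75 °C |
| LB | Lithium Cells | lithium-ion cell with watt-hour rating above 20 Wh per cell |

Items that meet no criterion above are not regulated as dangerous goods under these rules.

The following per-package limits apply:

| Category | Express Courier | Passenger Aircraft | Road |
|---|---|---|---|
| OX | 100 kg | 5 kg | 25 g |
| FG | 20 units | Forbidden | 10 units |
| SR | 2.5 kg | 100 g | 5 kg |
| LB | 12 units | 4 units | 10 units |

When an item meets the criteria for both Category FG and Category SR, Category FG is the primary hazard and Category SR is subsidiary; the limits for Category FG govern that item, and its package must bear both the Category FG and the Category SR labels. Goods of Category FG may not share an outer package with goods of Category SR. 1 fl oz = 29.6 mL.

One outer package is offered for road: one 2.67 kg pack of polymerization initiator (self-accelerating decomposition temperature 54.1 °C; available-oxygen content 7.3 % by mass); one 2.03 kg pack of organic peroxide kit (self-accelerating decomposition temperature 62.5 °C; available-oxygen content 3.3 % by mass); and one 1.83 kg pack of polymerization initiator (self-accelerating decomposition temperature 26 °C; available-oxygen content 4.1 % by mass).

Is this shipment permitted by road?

With self-accelerating decomposition temperature 54.1 °C (< 75 °C), the polymerization initiator falls in Category SR.
With self-accelerating decomposition temperature 62.5 °C (< 75 °C), the organic peroxide kit falls in Category SR.
Self-accelerating decomposition temperature 26 °C meets the Category SR criterion (Self-Reactive), so the polymerization initiator is Category SR.
Total Category SR: 2.67 kg + 2.03 kg + 1.83 kg = 6.53 kg.
6.53 kg > 5 kg (road limit, Category SR) — over the limit.

No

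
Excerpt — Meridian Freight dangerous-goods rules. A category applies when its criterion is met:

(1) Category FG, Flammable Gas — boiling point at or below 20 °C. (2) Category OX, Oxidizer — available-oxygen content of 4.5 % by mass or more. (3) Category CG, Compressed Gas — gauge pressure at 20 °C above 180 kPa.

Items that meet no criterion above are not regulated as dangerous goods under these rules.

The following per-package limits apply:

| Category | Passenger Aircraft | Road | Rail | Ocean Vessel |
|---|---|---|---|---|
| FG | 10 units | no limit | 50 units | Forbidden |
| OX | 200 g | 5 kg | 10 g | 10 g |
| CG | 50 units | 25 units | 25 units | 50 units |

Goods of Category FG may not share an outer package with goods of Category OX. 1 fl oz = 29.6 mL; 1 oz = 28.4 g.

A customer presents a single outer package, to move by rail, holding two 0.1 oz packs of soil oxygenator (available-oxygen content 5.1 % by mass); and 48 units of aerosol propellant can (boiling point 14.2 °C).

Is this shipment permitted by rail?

Soil oxygenator: available-oxygen content 5.1 % by mass ≥ 4.5 % by mass → Category OX (Oxidizer).
Boiling point 14.2 °C meets the Category FG criterion (Flammable Gas), so the aerosol propellant can is Category FG.
Category FG quantity: 48 units.
48 units is within the rail limit of 50 units for Category FG.
Category OX quantity: two 0.1 oz packs = 5.68 g.
That is within the Category OX rail limit of 10 g.
Category FG and Category OX may not share an outer package.

No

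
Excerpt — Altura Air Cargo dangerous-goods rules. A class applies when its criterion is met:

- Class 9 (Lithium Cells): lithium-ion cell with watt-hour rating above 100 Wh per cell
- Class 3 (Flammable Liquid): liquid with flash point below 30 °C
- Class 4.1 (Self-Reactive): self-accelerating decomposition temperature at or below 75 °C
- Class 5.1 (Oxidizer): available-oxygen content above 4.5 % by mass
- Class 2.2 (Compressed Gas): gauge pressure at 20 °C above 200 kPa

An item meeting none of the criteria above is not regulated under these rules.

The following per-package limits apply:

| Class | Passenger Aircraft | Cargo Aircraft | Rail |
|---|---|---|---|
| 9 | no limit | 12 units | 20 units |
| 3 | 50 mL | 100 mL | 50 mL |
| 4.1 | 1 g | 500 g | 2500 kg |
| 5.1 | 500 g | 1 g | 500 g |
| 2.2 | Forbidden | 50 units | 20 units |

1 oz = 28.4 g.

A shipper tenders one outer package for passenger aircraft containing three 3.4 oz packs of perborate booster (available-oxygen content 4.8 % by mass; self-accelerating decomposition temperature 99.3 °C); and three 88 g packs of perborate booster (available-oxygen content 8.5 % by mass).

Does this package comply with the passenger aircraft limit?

No

The perborate booster has available-oxygen content 4.8 % by mass, which is > 4.5 % by mass, so it is Class 5.1 (Oxidizer).
With available-oxygen content 8.5 % by mass (> 4.5 % by mass), the perborate booster falls in Class 5.1.
Total Class 5.1: (three 3.4 oz packs = 289.68 g) + (three 88 g packs = 264 g) = 553.68 g.
553.68 g > 500 g (passenger aircraft limit, Class 5.1) — over the limit.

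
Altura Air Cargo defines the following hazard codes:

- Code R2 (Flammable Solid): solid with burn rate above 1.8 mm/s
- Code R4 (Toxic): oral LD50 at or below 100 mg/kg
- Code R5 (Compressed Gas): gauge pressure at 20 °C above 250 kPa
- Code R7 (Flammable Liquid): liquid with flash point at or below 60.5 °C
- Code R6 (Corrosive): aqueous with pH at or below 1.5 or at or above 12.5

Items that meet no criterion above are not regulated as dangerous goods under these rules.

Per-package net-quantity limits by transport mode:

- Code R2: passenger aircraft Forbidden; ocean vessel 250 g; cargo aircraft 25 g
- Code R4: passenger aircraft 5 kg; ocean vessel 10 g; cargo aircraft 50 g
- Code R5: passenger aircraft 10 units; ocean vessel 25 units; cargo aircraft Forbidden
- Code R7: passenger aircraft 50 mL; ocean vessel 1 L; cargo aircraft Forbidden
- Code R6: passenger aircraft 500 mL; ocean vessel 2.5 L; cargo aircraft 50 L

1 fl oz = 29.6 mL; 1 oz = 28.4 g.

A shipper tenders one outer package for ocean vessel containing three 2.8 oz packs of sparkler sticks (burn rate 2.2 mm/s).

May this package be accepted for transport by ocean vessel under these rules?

The sparkler sticks have burn rate 2.2 mm/s, which is > 1.8 mm/s, so they are Code R2 (Flammable Solid).
Code R2 quantity: three 2.8 oz packs = 238.56 g.
That is within the Code R2 ocean vessel limit of 250 g.

Yes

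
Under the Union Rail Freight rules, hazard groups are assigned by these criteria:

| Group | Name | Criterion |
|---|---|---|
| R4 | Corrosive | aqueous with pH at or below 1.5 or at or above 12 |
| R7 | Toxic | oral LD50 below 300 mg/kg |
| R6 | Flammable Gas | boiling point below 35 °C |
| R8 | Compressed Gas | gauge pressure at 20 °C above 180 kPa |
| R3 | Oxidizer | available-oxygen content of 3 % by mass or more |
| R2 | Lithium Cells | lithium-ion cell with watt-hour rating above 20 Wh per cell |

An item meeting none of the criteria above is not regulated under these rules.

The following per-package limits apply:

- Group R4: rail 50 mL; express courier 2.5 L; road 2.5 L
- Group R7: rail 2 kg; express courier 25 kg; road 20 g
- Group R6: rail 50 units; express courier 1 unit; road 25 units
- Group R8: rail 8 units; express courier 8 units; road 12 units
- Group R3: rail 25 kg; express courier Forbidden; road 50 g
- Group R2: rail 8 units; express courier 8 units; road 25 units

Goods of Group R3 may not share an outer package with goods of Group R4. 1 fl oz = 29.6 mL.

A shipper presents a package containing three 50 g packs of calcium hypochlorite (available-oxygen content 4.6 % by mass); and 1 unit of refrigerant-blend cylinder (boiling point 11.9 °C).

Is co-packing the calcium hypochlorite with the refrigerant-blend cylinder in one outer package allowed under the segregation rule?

Calcium hypochlorite: available-oxygen content 4.6 % by mass ≥ 3 % by mass → Group R3 (Oxidizer).
With boiling point 11.9 °C (< 35 °C), the refrigerant-blend cylinder falls in Group R6.
No segregation rule bars Group R3 with Group R6.

Yes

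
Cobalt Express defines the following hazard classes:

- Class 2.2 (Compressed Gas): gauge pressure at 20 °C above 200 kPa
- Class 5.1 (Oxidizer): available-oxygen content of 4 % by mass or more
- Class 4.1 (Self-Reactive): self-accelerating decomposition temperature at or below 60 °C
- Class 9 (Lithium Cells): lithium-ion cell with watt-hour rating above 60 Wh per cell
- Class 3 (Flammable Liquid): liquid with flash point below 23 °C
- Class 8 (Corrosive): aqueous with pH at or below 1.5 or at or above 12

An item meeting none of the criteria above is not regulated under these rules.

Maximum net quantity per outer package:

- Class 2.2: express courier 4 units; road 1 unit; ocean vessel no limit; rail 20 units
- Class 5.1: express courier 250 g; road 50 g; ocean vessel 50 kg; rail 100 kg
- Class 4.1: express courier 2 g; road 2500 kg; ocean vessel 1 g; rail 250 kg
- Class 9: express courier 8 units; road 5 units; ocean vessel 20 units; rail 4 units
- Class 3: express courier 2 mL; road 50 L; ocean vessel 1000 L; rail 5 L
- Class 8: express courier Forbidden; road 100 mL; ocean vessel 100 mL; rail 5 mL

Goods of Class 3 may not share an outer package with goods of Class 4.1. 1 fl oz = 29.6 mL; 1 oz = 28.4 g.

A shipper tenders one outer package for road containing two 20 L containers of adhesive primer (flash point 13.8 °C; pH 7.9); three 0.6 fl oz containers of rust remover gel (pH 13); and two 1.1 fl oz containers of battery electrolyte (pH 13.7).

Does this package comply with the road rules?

With flash point 13.8 °C (< 23 °C), the adhesive primer falls in Class 3.
With pH 13 (≥ 12), the rust remover gel falls in Class 8.
Battery electrolyte: pH 13.7 ≥ 12 → Class 8 (Corrosive).
Class 8 net quantity: (three 0.6 fl oz containers = 53.28 mL) + (two 1.1 fl oz containers = 65.12 mL) = 118.4 mL.
That exceeds the Class 8 road limit of 100 mL.
Class 3 quantity: two 20 L containers = 40 L.
40 L is within the road limit of 50 L for Class 3.
The segregation rule (Class 3 with Class 4.1) does not apply to Class 8 with Class 3.

No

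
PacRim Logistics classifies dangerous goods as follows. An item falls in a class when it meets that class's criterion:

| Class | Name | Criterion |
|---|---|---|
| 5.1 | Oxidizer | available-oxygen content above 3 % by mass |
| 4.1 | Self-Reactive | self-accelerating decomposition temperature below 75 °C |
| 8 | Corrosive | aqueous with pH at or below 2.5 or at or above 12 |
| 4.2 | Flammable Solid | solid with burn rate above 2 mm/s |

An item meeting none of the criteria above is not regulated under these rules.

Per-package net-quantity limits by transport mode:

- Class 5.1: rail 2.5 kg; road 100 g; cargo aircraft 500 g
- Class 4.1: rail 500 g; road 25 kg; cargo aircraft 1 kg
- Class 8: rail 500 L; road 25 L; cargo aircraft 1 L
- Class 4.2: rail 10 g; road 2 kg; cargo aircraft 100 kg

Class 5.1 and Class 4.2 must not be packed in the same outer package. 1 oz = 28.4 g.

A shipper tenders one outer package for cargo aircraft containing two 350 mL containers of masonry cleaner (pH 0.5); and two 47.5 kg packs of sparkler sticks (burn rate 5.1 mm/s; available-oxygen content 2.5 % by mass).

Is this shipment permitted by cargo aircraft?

Masonry cleaner: pH 0.5 ≤ 2.5 → Class 8 (Corrosive).
The sparkler sticks have burn rate 5.1 mm/s, which is > 2 mm/s, so they are Class 4.2 (Flammable Solid).
Class 8 quantity: two 350 mL containers = 700 mL.
700 mL is within the cargo aircraft limit of 1 L for Class 8.
Class 4.2 quantity: two 47.5 kg packs = 95 kg.
95 kg ≤ 100 kg (cargo aircraft limit, Class 4.2) — within limit.
The segregation rule (Class 5.1 with Class 4.2) does not apply to Class 8 with Class 4.2.
Every hazard class is within its cargo aircraft limit and no segregation rule is violated.

Yes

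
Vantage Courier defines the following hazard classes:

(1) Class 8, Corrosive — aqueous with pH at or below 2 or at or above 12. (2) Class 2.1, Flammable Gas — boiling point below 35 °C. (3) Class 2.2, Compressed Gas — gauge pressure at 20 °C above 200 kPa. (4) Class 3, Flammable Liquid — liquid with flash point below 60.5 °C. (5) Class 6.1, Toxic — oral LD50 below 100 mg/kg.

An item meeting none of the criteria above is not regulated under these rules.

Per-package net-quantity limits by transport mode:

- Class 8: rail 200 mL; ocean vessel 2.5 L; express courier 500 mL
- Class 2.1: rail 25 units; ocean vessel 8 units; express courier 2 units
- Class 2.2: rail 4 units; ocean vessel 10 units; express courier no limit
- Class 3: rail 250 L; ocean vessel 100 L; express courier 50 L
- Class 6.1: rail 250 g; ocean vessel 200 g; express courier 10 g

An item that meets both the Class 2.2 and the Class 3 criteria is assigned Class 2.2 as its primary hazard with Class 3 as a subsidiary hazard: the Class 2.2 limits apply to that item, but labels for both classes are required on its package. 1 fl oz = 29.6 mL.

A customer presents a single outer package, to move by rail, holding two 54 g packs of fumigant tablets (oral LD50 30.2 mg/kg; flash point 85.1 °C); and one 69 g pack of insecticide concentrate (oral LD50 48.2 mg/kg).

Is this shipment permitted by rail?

Yes

The fumigant tablets have oral LD50 30.2 mg/kg, which is < 100 mg/kg, so they are Class 6.1 (Toxic).
Insecticide concentrate: oral LD50 48.2 mg/kg < 100 mg/kg → Class 6.1 (Toxic).
Class 6.1 net quantity: (two 54 g packs = 108 g) + 69 g = 177 g.
That is within the Class 6.1 rail limit of 250 g.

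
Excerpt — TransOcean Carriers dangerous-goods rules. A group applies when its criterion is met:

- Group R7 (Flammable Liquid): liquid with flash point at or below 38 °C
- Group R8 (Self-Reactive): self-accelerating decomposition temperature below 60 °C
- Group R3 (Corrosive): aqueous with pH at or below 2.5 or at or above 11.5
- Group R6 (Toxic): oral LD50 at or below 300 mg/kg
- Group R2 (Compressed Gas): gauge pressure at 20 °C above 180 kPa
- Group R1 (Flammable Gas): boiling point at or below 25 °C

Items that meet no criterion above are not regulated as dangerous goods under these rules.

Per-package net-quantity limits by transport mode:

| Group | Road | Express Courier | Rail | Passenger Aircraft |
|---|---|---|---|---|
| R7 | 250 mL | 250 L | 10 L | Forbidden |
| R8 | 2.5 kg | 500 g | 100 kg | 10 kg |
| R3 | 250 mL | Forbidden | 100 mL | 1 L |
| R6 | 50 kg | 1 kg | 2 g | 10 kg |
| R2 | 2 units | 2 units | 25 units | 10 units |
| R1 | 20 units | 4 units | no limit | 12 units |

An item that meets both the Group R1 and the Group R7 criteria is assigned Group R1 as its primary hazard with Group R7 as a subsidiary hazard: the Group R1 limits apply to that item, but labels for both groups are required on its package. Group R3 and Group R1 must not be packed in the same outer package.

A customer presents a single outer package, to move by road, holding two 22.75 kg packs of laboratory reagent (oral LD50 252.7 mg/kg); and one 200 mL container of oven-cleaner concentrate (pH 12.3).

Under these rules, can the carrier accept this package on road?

Yes

The laboratory reagent has oral LD50 252.7 mg/kg, which is ≤ 300 mg/kg, so it is Group R6 (Toxic).
The oven-cleaner concentrate has pH 12.3, which is ≥ 11.5, so it is Group R3 (Corrosive).
Group R3 quantity: 200 mL.
200 mL is within the road limit of 250 mL for Group R3.
Group R6 quantity: two 22.75 kg packs = 45.5 kg.
45.5 kg is within the road limit of 50 kg for Group R6.
The segregation rule (Group R3 with Group R1) does not apply to Group R3 with Group R6.
Every hazard group is within its road limit and no segregation rule is violated.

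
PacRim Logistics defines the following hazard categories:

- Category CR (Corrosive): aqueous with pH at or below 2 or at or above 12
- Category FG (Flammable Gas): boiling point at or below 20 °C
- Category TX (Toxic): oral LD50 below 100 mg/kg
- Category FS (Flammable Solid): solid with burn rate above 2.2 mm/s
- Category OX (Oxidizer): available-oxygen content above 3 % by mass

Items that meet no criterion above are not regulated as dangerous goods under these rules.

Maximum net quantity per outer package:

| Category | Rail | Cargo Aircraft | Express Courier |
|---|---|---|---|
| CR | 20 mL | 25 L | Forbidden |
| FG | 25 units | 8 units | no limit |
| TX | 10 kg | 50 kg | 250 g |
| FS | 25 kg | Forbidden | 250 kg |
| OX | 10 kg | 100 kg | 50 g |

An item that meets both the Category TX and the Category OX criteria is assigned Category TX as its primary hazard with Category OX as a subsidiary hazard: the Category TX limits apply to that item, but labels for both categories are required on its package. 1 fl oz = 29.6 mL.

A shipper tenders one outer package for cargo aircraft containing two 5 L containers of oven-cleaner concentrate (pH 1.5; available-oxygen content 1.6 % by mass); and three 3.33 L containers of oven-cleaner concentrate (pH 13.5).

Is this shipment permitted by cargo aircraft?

Yes

Oven-cleaner concentrate: pH 1.5 ≤ 2 → Category CR (Corrosive).
Oven-cleaner concentrate: pH 13.5 ≥ 12 → Category CR (Corrosive).
Category CR net quantity: (two 5 L containers = 10 L) + (three 3.33 L containers = 9.99 L) = 19.99 L.
That is within the Category CR cargo aircraft limit of 25 L.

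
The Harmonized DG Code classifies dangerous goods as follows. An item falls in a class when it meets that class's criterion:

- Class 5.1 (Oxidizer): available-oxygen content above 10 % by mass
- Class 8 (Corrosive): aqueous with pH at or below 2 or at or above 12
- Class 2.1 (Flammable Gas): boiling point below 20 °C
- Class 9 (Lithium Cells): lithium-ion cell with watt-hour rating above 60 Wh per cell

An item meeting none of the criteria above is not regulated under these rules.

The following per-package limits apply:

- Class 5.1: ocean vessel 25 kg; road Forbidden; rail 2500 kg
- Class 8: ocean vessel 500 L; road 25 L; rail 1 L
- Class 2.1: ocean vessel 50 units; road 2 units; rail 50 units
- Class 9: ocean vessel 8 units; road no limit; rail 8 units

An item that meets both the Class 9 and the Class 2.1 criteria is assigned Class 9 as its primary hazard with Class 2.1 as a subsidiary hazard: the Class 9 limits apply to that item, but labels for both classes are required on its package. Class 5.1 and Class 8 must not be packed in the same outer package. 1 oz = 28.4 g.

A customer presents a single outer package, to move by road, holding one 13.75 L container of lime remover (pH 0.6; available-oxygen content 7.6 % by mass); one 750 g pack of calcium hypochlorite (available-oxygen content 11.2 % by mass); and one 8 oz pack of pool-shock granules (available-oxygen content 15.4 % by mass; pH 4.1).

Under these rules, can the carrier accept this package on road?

pH 0.6 meets the Class 8 criterion (Corrosive), so the lime remover is Class 8.
The calcium hypochlorite has available-oxygen content 11.2 % by mass, which is > 10 % by mass, so it is Class 5.1 (Oxidizer).
With available-oxygen content 15.4 % by mass (> 10 % by mass), the pool-shock granules fall in Class 5.1.
Total Class 5.1: 750 g + (one 8 oz pack = 227.2 g) = 977.2 g.
By road, Class 5.1 is Forbidden regardless of quantity.
Class 8 quantity: 13.75 L.
13.75 L ≤ 25 L (road limit, Class 8) — within limit.
Class 5.1 and Class 8 may not share an outer package.

No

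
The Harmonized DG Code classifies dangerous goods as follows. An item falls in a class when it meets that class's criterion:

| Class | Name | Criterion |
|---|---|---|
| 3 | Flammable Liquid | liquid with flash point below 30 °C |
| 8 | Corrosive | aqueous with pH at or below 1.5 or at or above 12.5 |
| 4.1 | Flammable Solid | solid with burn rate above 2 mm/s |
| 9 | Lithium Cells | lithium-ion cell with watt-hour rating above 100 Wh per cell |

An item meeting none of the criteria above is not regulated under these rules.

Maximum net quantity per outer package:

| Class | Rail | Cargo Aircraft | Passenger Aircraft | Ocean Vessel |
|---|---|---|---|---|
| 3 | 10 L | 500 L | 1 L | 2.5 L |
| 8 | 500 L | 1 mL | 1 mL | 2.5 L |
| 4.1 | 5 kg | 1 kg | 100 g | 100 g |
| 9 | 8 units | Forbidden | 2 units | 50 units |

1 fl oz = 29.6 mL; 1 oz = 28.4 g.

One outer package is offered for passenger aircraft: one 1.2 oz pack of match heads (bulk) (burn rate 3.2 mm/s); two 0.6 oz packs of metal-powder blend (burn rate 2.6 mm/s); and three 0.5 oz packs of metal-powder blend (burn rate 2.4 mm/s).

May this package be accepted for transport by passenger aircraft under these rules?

With burn rate 3.2 mm/s (> 2 mm/s), the match heads (bulk) fall in Class 4.1.
Metal-powder blend: burn rate 2.6 mm/s > 2 mm/s → Class 4.1 (Flammable Solid).
Burn rate 2.4 mm/s meets the Class 4.1 criterion (Flammable Solid), so the metal-powder blend is Class 4.1.
Class 4.1 net quantity: (one 1.2 oz pack = 34.08 g) + (two 0.6 oz packs = 34.08 g) + (three 0.5 oz packs = 42.6 g) = 110.76 g.
110.76 g > 100 g (passenger aircraft limit, Class 4.1) — over the limit.

No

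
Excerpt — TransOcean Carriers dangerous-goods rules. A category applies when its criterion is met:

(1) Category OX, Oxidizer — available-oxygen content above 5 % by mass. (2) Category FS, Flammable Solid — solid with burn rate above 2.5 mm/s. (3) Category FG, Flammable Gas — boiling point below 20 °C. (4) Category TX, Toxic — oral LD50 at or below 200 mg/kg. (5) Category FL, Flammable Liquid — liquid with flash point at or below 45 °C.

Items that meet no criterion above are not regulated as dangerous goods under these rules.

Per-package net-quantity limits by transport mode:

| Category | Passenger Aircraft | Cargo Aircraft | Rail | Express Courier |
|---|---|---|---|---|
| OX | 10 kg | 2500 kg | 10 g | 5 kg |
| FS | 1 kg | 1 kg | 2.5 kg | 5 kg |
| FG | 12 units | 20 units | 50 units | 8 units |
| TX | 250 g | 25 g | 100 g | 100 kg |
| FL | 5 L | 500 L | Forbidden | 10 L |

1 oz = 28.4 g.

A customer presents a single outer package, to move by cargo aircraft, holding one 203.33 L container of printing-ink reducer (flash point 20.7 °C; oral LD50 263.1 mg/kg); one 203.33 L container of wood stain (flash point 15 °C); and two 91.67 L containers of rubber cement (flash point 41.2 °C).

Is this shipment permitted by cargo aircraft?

With flash point 20.7 °C (≤ 45 °C), the printing-ink reducer falls in Category FL.
With flash point 15 °C (≤ 45 °C), the wood stain falls in Category FL.
Flash point 41.2 °C meets the Category FL criterion (Flammable Liquid), so the rubber cement is Category FL.
Total Category FL: 203.33 L + 203.33 L + (two 91.67 L containers = 183.34 L) = 590 L.
That exceeds the Category FL cargo aircraft limit of 500 L.

No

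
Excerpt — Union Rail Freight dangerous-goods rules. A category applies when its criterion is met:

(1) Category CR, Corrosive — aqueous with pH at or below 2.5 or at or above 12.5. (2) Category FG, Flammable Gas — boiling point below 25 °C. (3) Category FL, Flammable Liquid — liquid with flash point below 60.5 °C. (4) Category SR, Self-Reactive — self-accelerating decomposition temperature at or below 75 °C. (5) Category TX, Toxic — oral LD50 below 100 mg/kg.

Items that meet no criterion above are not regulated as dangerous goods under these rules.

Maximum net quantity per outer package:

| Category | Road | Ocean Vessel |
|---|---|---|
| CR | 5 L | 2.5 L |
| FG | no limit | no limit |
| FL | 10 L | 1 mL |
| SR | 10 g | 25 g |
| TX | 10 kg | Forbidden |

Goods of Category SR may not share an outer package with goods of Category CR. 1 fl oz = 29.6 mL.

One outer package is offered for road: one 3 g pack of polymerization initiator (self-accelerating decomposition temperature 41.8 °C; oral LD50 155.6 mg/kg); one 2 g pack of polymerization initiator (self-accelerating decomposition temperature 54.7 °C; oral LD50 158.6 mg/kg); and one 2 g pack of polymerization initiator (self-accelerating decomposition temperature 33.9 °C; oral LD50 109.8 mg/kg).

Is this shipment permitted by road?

With self-accelerating decomposition temperature 41.8 °C (≤ 75 °C), the polymerization initiator falls in Category SR.
The polymerization initiator has self-accelerating decomposition temperature 54.7 °C, which is ≤ 75 °C, so it is Category SR (Self-Reactive).
Polymerization initiator: self-accelerating decomposition temperature 33.9 °C ≤ 75 °C → Category SR (Self-Reactive).
Category SR net quantity: 3 g + 2 g + 2 g = 7 g.
That is within the Category SR road limit of 10 g.

Yes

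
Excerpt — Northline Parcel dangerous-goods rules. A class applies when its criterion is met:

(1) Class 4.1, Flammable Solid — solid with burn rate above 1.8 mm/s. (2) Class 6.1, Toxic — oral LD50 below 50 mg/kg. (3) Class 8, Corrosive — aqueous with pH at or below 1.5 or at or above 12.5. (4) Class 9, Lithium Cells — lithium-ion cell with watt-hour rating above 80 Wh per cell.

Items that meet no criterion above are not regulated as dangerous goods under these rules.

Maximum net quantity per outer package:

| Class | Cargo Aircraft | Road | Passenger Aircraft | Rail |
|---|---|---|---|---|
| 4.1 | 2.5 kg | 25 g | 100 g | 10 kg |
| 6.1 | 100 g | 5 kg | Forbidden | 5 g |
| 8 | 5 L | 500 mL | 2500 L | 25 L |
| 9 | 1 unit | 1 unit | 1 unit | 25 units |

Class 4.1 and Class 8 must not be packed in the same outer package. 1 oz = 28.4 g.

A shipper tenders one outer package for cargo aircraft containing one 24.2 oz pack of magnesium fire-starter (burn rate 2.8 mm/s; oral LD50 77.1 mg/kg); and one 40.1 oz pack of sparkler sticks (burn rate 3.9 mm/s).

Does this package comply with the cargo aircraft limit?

Magnesium fire-starter: burn rate 2.8 mm/s > 1.8 mm/s → Class 4.1 (Flammable Solid).
Sparkler sticks: burn rate 3.9 mm/s > 1.8 mm/s → Class 4.1 (Flammable Solid).
Class 4.1 net quantity: (one 24.2 oz pack = 687.28 g) + (one 40.1 oz pack = 1138.84 g) = 1826.12 g.
1826.12 g is within the cargo aircraft limit of 2.5 kg for Class 4.1.

Yes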